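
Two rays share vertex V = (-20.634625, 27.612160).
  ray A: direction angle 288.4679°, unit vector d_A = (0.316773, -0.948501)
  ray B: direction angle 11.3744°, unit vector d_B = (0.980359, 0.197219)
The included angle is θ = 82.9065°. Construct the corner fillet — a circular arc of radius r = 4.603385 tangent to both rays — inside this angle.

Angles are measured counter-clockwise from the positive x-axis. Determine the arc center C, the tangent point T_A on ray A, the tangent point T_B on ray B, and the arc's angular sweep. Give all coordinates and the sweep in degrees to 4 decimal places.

bisector direction at 329.9212° = (0.865336,-0.501191)
center distance |VC| = r/sin(θ/2) = 4.603385/sin(41.4532°) = 6.953662
C = V + |VC|·bis = (-14.6174,24.1270)
T_A = V + ((C−V)·d_A)·d_A = V + 5.2117·d_A = (-18.9837,22.6688)
T_B = V + ((C−V)·d_B)·d_B = V + 5.2117·d_B = (-15.5252,28.6400)
sweep = 180° − θ = 97.0935°

center=(-14.6174,24.1270) T_A=(-18.9837,22.6688) T_B=(-15.5252,28.6400) sweep=97.0935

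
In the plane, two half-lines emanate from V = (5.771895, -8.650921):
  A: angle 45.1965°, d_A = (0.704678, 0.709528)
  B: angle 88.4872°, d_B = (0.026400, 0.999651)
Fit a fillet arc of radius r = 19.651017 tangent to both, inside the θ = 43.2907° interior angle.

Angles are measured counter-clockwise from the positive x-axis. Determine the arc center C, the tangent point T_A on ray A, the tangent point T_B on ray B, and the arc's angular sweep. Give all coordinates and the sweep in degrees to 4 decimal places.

bisector direction at 66.8419° = (0.393270,0.919423)
center distance |VC| = r/sin(θ/2) = 19.651017/sin(21.6454°) = 53.274949
C = V + |VC|·bis = (26.7234,40.3313)
T_A = V + ((C−V)·d_A)·d_A = V + 49.5183·d_A = (40.6663,26.4837)
T_B = V + ((C−V)·d_B)·d_B = V + 49.5183·d_B = (7.0792,40.8501)
sweep = 180° − θ = 136.7093°

center=(26.7234,40.3313) T_A=(40.6663,26.4837) T_B=(7.0792,40.8501) sweep=136.7093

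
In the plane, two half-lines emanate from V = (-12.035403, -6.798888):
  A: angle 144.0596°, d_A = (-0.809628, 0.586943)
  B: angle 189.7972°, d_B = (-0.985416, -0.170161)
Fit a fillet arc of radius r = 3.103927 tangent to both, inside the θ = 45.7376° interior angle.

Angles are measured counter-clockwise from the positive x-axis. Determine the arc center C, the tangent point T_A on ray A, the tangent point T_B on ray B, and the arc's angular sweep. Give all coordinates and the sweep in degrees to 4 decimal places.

center=(-19.8154,-4.9925) T_A=(-17.9936,-2.4795) T_B=(-19.2873,-8.0511) sweep=134.2624

bisector direction at 166.9284° = (-0.974088,0.226169)
center distance |VC| = r/sin(θ/2) = 3.103927/sin(22.8688°) = 7.987002
C = V + |VC|·bis = (-19.8154,-4.9925)
T_A = V + ((C−V)·d_A)·d_A = V + 7.3592·d_A = (-17.9936,-2.4795)
T_B = V + ((C−V)·d_B)·d_B = V + 7.3592·d_B = (-19.2873,-8.0511)
sweep = 180° − θ = 134.2624°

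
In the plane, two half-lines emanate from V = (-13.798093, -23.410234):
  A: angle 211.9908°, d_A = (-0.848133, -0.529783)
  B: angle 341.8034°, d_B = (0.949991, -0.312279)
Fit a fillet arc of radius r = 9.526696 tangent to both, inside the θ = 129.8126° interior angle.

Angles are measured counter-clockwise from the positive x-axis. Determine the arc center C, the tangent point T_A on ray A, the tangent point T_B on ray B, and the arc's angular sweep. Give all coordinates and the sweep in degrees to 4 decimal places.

center=(-12.5348,-33.8537) T_A=(-17.5819,-25.7738) T_B=(-9.5598,-24.8034) sweep=50.1874

bisector direction at 276.8971° = (0.120087,-0.992763)
center distance |VC| = r/sin(θ/2) = 9.526696/sin(64.9063°) = 10.519582
C = V + |VC|·bis = (-12.5348,-33.8537)
T_A = V + ((C−V)·d_A)·d_A = V + 4.4614·d_A = (-17.5819,-25.7738)
T_B = V + ((C−V)·d_B)·d_B = V + 4.4614·d_B = (-9.5598,-24.8034)
sweep = 180° − θ = 50.1874°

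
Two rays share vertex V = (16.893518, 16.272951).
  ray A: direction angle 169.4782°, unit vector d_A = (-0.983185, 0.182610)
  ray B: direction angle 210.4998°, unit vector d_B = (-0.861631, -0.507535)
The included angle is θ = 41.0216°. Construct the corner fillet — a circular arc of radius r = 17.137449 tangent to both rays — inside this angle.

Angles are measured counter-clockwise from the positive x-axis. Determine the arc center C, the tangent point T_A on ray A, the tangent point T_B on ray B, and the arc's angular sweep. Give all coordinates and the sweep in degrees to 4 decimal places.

center=(-31.2755,7.7890) T_A=(-28.1461,24.6383) T_B=(-22.5777,-6.9772) sweep=138.9784

bisector direction at 189.9890° = (-0.984841,-0.173459)
center distance |VC| = r/sin(θ/2) = 17.137449/sin(20.5108°) = 48.910487
C = V + |VC|·bis = (-31.2755,7.7890)
T_A = V + ((C−V)·d_A)·d_A = V + 45.8099·d_A = (-28.1461,24.6383)
T_B = V + ((C−V)·d_B)·d_B = V + 45.8099·d_B = (-22.5777,-6.9772)
sweep = 180° − θ = 138.9784°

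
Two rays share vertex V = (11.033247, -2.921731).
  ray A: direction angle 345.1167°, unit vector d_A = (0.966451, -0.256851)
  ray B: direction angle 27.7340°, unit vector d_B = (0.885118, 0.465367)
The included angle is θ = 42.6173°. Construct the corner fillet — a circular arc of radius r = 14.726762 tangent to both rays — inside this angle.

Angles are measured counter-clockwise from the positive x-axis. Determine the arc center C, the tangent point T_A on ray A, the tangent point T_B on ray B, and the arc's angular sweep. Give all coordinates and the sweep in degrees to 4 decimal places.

center=(51.3045,1.6135) T_A=(47.5219,-12.6192) T_B=(44.4512,14.6484) sweep=137.3827

bisector direction at 6.4253° = (0.993719,0.111909)
center distance |VC| = r/sin(θ/2) = 14.726762/sin(21.3087°) = 40.525842
C = V + |VC|·bis = (51.3045,1.6135)
T_A = V + ((C−V)·d_A)·d_A = V + 37.7553·d_A = (47.5219,-12.6192)
T_B = V + ((C−V)·d_B)·d_B = V + 37.7553·d_B = (44.4512,14.6484)
sweep = 180° − θ = 137.3827°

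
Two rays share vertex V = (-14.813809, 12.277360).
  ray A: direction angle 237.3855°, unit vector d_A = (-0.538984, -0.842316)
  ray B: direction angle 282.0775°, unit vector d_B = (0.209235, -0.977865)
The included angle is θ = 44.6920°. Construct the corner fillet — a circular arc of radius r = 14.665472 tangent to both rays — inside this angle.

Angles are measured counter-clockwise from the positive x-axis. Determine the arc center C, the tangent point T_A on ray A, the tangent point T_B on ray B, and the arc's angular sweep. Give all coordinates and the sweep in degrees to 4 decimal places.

bisector direction at 259.7315° = (-0.178261,-0.983983)
center distance |VC| = r/sin(θ/2) = 14.665472/sin(22.3460°) = 38.573163
C = V + |VC|·bis = (-21.6899,-25.6780)
T_A = V + ((C−V)·d_A)·d_A = V + 35.6765·d_A = (-34.0429,-17.7735)
T_B = V + ((C−V)·d_B)·d_B = V + 35.6765·d_B = (-7.3491,-22.6095)
sweep = 180° − θ = 135.3080°

center=(-21.6899,-25.6780) T_A=(-34.0429,-17.7735) T_B=(-7.3491,-22.6095) sweep=135.3080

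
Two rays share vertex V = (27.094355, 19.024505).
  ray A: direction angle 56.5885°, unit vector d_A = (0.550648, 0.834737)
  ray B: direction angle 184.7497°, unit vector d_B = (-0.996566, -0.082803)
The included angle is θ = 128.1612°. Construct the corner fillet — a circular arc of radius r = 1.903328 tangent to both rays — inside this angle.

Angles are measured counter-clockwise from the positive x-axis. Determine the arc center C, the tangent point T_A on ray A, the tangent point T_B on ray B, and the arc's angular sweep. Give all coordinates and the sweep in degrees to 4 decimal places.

bisector direction at 120.6691° = (-0.510079,0.860127)
center distance |VC| = r/sin(θ/2) = 1.903328/sin(64.0806°) = 2.116197
C = V + |VC|·bis = (26.0149,20.8447)
T_A = V + ((C−V)·d_A)·d_A = V + 0.9250·d_A = (27.6037,19.7966)
T_B = V + ((C−V)·d_B)·d_B = V + 0.9250·d_B = (26.1725,18.9479)
sweep = 180° − θ = 51.8388°

center=(26.0149,20.8447) T_A=(27.6037,19.7966) T_B=(26.1725,18.9479) sweep=51.8388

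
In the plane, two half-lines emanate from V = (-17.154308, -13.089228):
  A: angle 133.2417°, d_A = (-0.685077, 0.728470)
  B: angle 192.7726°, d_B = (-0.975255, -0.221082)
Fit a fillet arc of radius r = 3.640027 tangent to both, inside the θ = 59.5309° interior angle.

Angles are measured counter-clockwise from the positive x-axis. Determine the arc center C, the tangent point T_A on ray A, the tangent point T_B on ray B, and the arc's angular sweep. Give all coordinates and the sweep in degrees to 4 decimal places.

center=(-24.1663,-10.9464) T_A=(-21.5146,-8.4527) T_B=(-23.3616,-14.4964) sweep=120.4691

bisector direction at 163.0072° = (-0.956341,0.292252)
center distance |VC| = r/sin(θ/2) = 3.640027/sin(29.7655°) = 7.332103
C = V + |VC|·bis = (-24.1663,-10.9464)
T_A = V + ((C−V)·d_A)·d_A = V + 6.3647·d_A = (-21.5146,-8.4527)
T_B = V + ((C−V)·d_B)·d_B = V + 6.3647·d_B = (-23.3616,-14.4964)
sweep = 180° − θ = 120.4691°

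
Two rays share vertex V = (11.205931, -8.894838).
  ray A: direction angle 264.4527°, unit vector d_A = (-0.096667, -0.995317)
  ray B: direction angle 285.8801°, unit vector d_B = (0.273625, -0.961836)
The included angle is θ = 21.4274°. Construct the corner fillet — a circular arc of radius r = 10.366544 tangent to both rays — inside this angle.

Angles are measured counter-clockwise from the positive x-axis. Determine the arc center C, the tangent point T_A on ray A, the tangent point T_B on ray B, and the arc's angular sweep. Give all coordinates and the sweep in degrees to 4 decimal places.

bisector direction at 275.1664° = (0.090049,-0.995937)
center distance |VC| = r/sin(θ/2) = 10.366544/sin(10.7137°) = 55.763619
C = V + |VC|·bis = (16.2274,-64.4319)
T_A = V + ((C−V)·d_A)·d_A = V + 54.7916·d_A = (5.9094,-63.4298)
T_B = V + ((C−V)·d_B)·d_B = V + 54.7916·d_B = (26.1983,-61.5954)
sweep = 180° − θ = 158.5726°

center=(16.2274,-64.4319) T_A=(5.9094,-63.4298) T_B=(26.1983,-61.5954) sweep=158.5726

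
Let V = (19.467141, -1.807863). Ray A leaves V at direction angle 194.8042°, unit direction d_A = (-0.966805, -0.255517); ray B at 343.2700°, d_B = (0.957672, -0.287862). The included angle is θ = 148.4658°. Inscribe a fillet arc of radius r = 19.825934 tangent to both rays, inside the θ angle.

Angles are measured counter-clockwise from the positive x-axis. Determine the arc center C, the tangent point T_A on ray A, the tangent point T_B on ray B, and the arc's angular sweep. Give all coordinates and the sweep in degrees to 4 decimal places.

bisector direction at 269.0371° = (-0.016805,-0.999859)
center distance |VC| = r/sin(θ/2) = 19.825934/sin(74.2329°) = 20.601066
C = V + |VC|·bis = (19.1209,-22.4060)
T_A = V + ((C−V)·d_A)·d_A = V + 5.5979·d_A = (14.0551,-3.2382)
T_B = V + ((C−V)·d_B)·d_B = V + 5.5979·d_B = (24.8281,-3.4193)
sweep = 180° − θ = 31.5342°

center=(19.1209,-22.4060) T_A=(14.0551,-3.2382) T_B=(24.8281,-3.4193) sweep=31.5342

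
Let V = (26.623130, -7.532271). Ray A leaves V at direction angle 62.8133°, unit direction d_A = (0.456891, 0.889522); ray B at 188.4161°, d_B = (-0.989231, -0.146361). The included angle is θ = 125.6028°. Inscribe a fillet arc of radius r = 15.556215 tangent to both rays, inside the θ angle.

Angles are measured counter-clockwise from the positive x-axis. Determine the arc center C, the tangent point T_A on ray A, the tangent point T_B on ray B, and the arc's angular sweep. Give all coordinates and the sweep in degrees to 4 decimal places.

center=(16.4381,6.6864) T_A=(30.2757,-0.4211) T_B=(18.7149,-8.7023) sweep=54.3972

bisector direction at 125.6147° = (-0.582332,0.812951)
center distance |VC| = r/sin(θ/2) = 15.556215/sin(62.8014°) = 17.490143
C = V + |VC|·bis = (16.4381,6.6864)
T_A = V + ((C−V)·d_A)·d_A = V + 7.9943·d_A = (30.2757,-0.4211)
T_B = V + ((C−V)·d_B)·d_B = V + 7.9943·d_B = (18.7149,-8.7023)
sweep = 180° − θ = 54.3972°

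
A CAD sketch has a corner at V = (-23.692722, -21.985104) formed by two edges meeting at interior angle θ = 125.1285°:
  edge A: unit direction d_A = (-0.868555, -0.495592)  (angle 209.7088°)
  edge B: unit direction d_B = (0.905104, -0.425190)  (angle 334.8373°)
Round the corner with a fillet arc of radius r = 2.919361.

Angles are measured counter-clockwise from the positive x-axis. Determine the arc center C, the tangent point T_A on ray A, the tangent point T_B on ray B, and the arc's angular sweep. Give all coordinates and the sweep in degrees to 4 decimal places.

bisector direction at 272.2731° = (0.039662,-0.999213)
center distance |VC| = r/sin(θ/2) = 2.919361/sin(62.5643°) = 3.289317
C = V + |VC|·bis = (-23.5623,-25.2718)
T_A = V + ((C−V)·d_A)·d_A = V + 1.5156·d_A = (-25.0091,-22.7362)
T_B = V + ((C−V)·d_B)·d_B = V + 1.5156·d_B = (-22.3210,-22.6295)
sweep = 180° − θ = 54.8715°

center=(-23.5623,-25.2718) T_A=(-25.0091,-22.7362) T_B=(-22.3210,-22.6295) sweep=54.8715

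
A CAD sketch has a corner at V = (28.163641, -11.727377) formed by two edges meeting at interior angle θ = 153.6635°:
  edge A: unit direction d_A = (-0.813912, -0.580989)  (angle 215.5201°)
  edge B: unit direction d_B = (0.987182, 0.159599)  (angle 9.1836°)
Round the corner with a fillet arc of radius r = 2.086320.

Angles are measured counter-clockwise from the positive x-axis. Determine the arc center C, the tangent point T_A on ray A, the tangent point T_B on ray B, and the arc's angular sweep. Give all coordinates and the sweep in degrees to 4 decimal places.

center=(28.9785,-13.7091) T_A=(27.7664,-12.0110) T_B=(28.6455,-11.6495) sweep=26.3365

bisector direction at 292.3519° = (0.380293,-0.924866)
center distance |VC| = r/sin(θ/2) = 2.086320/sin(76.8317°) = 2.142661
C = V + |VC|·bis = (28.9785,-13.7091)
T_A = V + ((C−V)·d_A)·d_A = V + 0.4881·d_A = (27.7664,-12.0110)
T_B = V + ((C−V)·d_B)·d_B = V + 0.4881·d_B = (28.6455,-11.6495)
sweep = 180° − θ = 26.3365°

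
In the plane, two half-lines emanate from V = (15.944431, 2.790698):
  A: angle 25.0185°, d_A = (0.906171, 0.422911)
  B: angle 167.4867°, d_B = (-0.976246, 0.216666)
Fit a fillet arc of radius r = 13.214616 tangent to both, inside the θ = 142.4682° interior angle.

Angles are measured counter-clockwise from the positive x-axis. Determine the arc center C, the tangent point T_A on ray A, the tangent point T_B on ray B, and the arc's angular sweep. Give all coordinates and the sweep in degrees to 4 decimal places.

center=(14.4244,16.6642) T_A=(20.0130,4.6895) T_B=(11.5612,3.7635) sweep=37.5318

bisector direction at 96.2526° = (-0.108912,0.994051)
center distance |VC| = r/sin(θ/2) = 13.214616/sin(71.2341°) = 13.956533
C = V + |VC|·bis = (14.4244,16.6642)
T_A = V + ((C−V)·d_A)·d_A = V + 4.4898·d_A = (20.0130,4.6895)
T_B = V + ((C−V)·d_B)·d_B = V + 4.4898·d_B = (11.5612,3.7635)
sweep = 180° − θ = 37.5318°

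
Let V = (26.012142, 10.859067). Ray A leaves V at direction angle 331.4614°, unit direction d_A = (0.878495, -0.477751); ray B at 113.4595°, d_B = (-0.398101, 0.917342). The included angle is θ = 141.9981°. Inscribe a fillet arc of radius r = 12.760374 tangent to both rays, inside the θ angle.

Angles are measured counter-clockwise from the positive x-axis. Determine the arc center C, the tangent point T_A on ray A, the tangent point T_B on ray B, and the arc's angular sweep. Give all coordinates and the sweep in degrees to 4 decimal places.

bisector direction at 42.4604° = (0.737744,0.675081)
center distance |VC| = r/sin(θ/2) = 12.760374/sin(70.9990°) = 13.495712
C = V + |VC|·bis = (35.9685,19.9698)
T_A = V + ((C−V)·d_A)·d_A = V + 4.3940·d_A = (29.8722,8.7598)
T_B = V + ((C−V)·d_B)·d_B = V + 4.3940·d_B = (24.2629,14.8899)
sweep = 180° − θ = 38.0019°

center=(35.9685,19.9698) T_A=(29.8722,8.7598) T_B=(24.2629,14.8899) sweep=38.0019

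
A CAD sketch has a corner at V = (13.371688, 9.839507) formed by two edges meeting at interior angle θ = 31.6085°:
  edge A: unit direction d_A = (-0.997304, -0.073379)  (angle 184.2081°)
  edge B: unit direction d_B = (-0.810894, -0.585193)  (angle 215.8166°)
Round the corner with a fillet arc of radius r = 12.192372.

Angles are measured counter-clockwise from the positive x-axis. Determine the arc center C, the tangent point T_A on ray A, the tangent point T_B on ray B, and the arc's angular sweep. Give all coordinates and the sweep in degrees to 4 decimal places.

center=(-28.6923,-5.4808) T_A=(-29.5869,6.6787) T_B=(-21.5574,-15.3675) sweep=148.3915

bisector direction at 200.0123° = (-0.939619,-0.342223)
center distance |VC| = r/sin(θ/2) = 12.192372/sin(15.8042°) = 44.767026
C = V + |VC|·bis = (-28.6923,-5.4808)
T_A = V + ((C−V)·d_A)·d_A = V + 43.0747·d_A = (-29.5869,6.6787)
T_B = V + ((C−V)·d_B)·d_B = V + 43.0747·d_B = (-21.5574,-15.3675)
sweep = 180° − θ = 148.3915°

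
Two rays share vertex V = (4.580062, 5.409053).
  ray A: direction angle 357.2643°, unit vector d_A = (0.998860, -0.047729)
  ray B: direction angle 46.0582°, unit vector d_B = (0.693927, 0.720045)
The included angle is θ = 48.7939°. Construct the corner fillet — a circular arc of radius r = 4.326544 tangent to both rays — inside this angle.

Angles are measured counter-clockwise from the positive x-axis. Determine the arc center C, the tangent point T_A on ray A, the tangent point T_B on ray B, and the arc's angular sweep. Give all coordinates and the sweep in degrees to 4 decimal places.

center=(14.3149,9.2754) T_A=(14.1084,4.9538) T_B=(11.1995,12.2777) sweep=131.2061

bisector direction at 21.6613° = (0.929382,0.369118)
center distance |VC| = r/sin(θ/2) = 4.326544/sin(24.3970°) = 10.474474
C = V + |VC|·bis = (14.3149,9.2754)
T_A = V + ((C−V)·d_A)·d_A = V + 9.5392·d_A = (14.1084,4.9538)
T_B = V + ((C−V)·d_B)·d_B = V + 9.5392·d_B = (11.1995,12.2777)
sweep = 180° − θ = 131.2061°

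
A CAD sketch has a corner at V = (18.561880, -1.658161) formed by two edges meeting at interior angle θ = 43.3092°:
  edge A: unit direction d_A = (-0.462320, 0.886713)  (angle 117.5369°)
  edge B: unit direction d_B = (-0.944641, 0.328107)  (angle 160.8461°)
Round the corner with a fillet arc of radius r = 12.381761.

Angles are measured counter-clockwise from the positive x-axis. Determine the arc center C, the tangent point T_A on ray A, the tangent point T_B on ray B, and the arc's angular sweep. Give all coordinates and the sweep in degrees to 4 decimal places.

center=(-6.8350,20.2705) T_A=(4.1440,25.9948) T_B=(-10.8976,8.5741) sweep=136.6908

bisector direction at 139.1915° = (-0.756898,0.653533)
center distance |VC| = r/sin(θ/2) = 12.381761/sin(21.6546°) = 33.553961
C = V + |VC|·bis = (-6.8350,20.2705)
T_A = V + ((C−V)·d_A)·d_A = V + 31.1859·d_A = (4.1440,25.9948)
T_B = V + ((C−V)·d_B)·d_B = V + 31.1859·d_B = (-10.8976,8.5741)
sweep = 180° − θ = 136.6908°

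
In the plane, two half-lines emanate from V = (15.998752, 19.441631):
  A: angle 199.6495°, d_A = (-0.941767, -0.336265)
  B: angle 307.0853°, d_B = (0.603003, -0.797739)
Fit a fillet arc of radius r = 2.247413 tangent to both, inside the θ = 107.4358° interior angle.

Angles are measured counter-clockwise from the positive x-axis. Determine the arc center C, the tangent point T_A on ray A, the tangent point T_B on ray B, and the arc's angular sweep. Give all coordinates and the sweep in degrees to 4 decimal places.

bisector direction at 253.3674° = (-0.286234,-0.958160)
center distance |VC| = r/sin(θ/2) = 2.247413/sin(53.7179°) = 2.787962
C = V + |VC|·bis = (15.2007,16.7703)
T_A = V + ((C−V)·d_A)·d_A = V + 1.6498·d_A = (14.4450,18.8869)
T_B = V + ((C−V)·d_B)·d_B = V + 1.6498·d_B = (16.9936,18.1255)
sweep = 180° − θ = 72.5642°

center=(15.2007,16.7703) T_A=(14.4450,18.8869) T_B=(16.9936,18.1255) sweep=72.5642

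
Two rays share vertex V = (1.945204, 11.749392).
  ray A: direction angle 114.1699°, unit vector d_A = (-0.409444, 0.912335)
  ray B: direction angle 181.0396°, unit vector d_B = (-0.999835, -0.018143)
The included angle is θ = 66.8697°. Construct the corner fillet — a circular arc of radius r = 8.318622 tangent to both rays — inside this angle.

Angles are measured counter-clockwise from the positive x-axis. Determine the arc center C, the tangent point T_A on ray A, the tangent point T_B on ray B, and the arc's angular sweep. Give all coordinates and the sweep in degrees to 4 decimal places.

bisector direction at 147.6047° = (-0.844372,0.535757)
center distance |VC| = r/sin(θ/2) = 8.318622/sin(33.4348°) = 15.097635
C = V + |VC|·bis = (-10.8028,19.8381)
T_A = V + ((C−V)·d_A)·d_A = V + 12.5992·d_A = (-3.2134,23.2441)
T_B = V + ((C−V)·d_B)·d_B = V + 12.5992·d_B = (-10.6519,11.5208)
sweep = 180° − θ = 113.1303°

center=(-10.8028,19.8381) T_A=(-3.2134,23.2441) T_B=(-10.6519,11.5208) sweep=113.1303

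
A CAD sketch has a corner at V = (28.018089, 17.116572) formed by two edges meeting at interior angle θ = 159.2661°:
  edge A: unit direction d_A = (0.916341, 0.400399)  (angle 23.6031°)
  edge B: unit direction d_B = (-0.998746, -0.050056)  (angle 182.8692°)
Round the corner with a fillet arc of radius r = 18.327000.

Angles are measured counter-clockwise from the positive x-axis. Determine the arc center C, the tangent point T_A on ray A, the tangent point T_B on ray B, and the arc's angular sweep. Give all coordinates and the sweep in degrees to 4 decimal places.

center=(23.7522,35.2528) T_A=(31.0903,18.4590) T_B=(24.6696,16.9487) sweep=20.7339

bisector direction at 103.2361° = (-0.228965,0.973435)
center distance |VC| = r/sin(θ/2) = 18.327000/sin(79.6330°) = 18.631145
C = V + |VC|·bis = (23.7522,35.2528)
T_A = V + ((C−V)·d_A)·d_A = V + 3.3527·d_A = (31.0903,18.4590)
T_B = V + ((C−V)·d_B)·d_B = V + 3.3527·d_B = (24.6696,16.9487)
sweep = 180° − θ = 20.7339°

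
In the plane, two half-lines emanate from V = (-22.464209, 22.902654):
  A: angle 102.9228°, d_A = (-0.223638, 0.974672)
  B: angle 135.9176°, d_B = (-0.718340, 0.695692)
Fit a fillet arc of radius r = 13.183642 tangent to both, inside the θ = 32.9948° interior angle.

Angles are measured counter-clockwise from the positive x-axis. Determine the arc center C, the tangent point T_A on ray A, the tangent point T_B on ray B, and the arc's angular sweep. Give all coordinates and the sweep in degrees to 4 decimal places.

bisector direction at 119.4202° = (-0.491211,0.871041)
center distance |VC| = r/sin(θ/2) = 13.183642/sin(16.4974°) = 46.425879
C = V + |VC|·bis = (-45.2691,63.3415)
T_A = V + ((C−V)·d_A)·d_A = V + 44.5146·d_A = (-32.4194,66.2898)
T_B = V + ((C−V)·d_B)·d_B = V + 44.5146·d_B = (-54.4409,53.8711)
sweep = 180° − θ = 147.0052°

center=(-45.2691,63.3415) T_A=(-32.4194,66.2898) T_B=(-54.4409,53.8711) sweep=147.0052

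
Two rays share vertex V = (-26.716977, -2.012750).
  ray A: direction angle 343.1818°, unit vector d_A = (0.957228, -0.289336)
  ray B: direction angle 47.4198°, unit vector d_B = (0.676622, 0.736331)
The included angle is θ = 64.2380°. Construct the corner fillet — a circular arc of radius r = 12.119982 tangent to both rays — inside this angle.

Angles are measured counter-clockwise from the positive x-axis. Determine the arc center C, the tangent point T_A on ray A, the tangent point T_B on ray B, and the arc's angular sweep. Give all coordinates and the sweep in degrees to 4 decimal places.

center=(-4.7293,4.0027) T_A=(-8.2361,-7.5989) T_B=(-13.6537,12.2034) sweep=115.7620

bisector direction at 15.3008° = (0.964554,0.263887)
center distance |VC| = r/sin(θ/2) = 12.119982/sin(32.1190°) = 22.795656
C = V + |VC|·bis = (-4.7293,4.0027)
T_A = V + ((C−V)·d_A)·d_A = V + 19.3067·d_A = (-8.2361,-7.5989)
T_B = V + ((C−V)·d_B)·d_B = V + 19.3067·d_B = (-13.6537,12.2034)
sweep = 180° − θ = 115.7620°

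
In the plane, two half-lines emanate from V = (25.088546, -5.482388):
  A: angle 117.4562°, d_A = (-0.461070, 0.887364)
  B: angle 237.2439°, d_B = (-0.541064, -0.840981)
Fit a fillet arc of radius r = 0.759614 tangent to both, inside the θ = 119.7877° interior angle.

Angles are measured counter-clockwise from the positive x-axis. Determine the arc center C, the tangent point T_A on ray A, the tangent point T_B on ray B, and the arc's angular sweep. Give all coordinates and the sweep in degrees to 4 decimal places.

center=(24.2114,-5.4418) T_A=(24.8855,-5.0916) T_B=(24.8502,-5.8528) sweep=60.2123

bisector direction at 177.3501° = (-0.998931,0.046234)
center distance |VC| = r/sin(θ/2) = 0.759614/sin(59.8939°) = 0.878067
C = V + |VC|·bis = (24.2114,-5.4418)
T_A = V + ((C−V)·d_A)·d_A = V + 0.4404·d_A = (24.8855,-5.0916)
T_B = V + ((C−V)·d_B)·d_B = V + 0.4404·d_B = (24.8502,-5.8528)
sweep = 180° − θ = 60.2123°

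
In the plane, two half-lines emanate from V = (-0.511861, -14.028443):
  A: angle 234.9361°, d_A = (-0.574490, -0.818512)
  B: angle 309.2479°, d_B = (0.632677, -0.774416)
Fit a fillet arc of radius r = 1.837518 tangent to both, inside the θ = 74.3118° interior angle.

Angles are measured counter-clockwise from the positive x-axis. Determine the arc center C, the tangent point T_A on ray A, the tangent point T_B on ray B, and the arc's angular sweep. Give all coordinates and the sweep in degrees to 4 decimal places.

bisector direction at 272.0920° = (0.036504,-0.999334)
center distance |VC| = r/sin(θ/2) = 1.837518/sin(37.1559°) = 3.042320
C = V + |VC|·bis = (-0.4008,-17.0687)
T_A = V + ((C−V)·d_A)·d_A = V + 2.4247·d_A = (-1.9048,-16.0131)
T_B = V + ((C−V)·d_B)·d_B = V + 2.4247·d_B = (1.0222,-15.9062)
sweep = 180° − θ = 105.6882°

center=(-0.4008,-17.0687) T_A=(-1.9048,-16.0131) T_B=(1.0222,-15.9062) sweep=105.6882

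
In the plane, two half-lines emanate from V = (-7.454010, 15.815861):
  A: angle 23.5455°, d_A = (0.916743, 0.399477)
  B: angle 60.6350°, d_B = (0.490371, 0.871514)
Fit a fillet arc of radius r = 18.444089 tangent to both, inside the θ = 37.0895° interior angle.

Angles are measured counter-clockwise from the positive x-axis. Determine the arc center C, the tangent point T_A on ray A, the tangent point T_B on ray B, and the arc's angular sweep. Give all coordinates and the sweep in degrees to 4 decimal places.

bisector direction at 42.0902° = (0.742090,0.670300)
center distance |VC| = r/sin(θ/2) = 18.444089/sin(18.5448°) = 57.992031
C = V + |VC|·bis = (35.5813,54.6879)
T_A = V + ((C−V)·d_A)·d_A = V + 54.9808·d_A = (42.9493,37.7794)
T_B = V + ((C−V)·d_B)·d_B = V + 54.9808·d_B = (19.5070,63.7324)
sweep = 180° − θ = 142.9105°

center=(35.5813,54.6879) T_A=(42.9493,37.7794) T_B=(19.5070,63.7324) sweep=142.9105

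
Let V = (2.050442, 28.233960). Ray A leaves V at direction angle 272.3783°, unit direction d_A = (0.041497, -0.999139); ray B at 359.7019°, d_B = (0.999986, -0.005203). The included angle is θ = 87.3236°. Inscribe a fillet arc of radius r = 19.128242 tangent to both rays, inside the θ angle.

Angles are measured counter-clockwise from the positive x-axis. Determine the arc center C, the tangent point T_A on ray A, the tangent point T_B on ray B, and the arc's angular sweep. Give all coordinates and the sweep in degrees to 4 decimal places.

bisector direction at 316.0401° = (0.719826,-0.694155)
center distance |VC| = r/sin(θ/2) = 19.128242/sin(43.6618°) = 27.706019
C = V + |VC|·bis = (21.9939,9.0017)
T_A = V + ((C−V)·d_A)·d_A = V + 20.0433·d_A = (2.8822,8.2079)
T_B = V + ((C−V)·d_B)·d_B = V + 20.0433·d_B = (22.0935,28.1297)
sweep = 180° − θ = 92.6764°

center=(21.9939,9.0017) T_A=(2.8822,8.2079) T_B=(22.0935,28.1297) sweep=92.6764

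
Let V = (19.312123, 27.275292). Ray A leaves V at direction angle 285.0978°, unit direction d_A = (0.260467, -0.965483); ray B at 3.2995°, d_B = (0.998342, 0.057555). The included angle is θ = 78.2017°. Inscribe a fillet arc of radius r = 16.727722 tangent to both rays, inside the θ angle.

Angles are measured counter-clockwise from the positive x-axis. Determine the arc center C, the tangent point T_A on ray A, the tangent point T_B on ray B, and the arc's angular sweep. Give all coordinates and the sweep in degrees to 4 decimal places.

center=(40.8236,11.7600) T_A=(24.6733,7.4029) T_B=(39.8608,28.4599) sweep=101.7983

bisector direction at 324.1987° = (0.811050,-0.584977)
center distance |VC| = r/sin(θ/2) = 16.727722/sin(39.1009°) = 26.523003
C = V + |VC|·bis = (40.8236,11.7600)
T_A = V + ((C−V)·d_A)·d_A = V + 20.5828·d_A = (24.6733,7.4029)
T_B = V + ((C−V)·d_B)·d_B = V + 20.5828·d_B = (39.8608,28.4599)
sweep = 180° − θ = 101.7983°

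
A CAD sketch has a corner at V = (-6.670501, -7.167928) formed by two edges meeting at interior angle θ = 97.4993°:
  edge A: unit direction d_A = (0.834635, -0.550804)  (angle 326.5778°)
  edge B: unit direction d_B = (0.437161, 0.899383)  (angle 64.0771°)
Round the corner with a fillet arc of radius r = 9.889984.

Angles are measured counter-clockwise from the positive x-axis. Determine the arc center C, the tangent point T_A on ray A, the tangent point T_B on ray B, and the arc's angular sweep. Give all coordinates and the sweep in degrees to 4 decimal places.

center=(6.0161,-3.6907) T_A=(0.5686,-11.9453) T_B=(-2.8788,0.6328) sweep=82.5007

bisector direction at 15.3275° = (0.964431,0.264335)
center distance |VC| = r/sin(θ/2) = 9.889984/sin(48.7497°) = 13.154447
C = V + |VC|·bis = (6.0161,-3.6907)
T_A = V + ((C−V)·d_A)·d_A = V + 8.6734·d_A = (0.5686,-11.9453)
T_B = V + ((C−V)·d_B)·d_B = V + 8.6734·d_B = (-2.8788,0.6328)
sweep = 180° − θ = 82.5007°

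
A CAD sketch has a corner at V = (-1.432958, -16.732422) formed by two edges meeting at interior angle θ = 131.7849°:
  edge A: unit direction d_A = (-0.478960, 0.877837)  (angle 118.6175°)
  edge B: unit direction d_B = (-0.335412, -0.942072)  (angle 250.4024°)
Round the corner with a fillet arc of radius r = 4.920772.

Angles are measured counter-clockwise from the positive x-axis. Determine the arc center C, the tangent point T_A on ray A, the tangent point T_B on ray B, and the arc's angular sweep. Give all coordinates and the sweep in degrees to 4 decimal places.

bisector direction at 184.5100° = (-0.996904,-0.078632)
center distance |VC| = r/sin(θ/2) = 4.920772/sin(65.8924°) = 5.390970
C = V + |VC|·bis = (-6.8072,-17.1563)
T_A = V + ((C−V)·d_A)·d_A = V + 2.2019·d_A = (-2.4876,-14.7995)
T_B = V + ((C−V)·d_B)·d_B = V + 2.2019·d_B = (-2.1715,-18.8068)
sweep = 180° − θ = 48.2151°

center=(-6.8072,-17.1563) T_A=(-2.4876,-14.7995) T_B=(-2.1715,-18.8068) sweep=48.2151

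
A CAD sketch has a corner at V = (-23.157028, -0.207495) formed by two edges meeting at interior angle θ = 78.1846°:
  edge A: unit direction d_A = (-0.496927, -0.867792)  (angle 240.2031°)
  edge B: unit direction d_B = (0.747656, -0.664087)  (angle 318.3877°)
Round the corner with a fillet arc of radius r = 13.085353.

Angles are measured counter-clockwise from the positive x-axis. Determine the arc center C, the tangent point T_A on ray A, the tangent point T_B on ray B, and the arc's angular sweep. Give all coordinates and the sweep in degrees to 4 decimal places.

center=(-19.8051,-20.6866) T_A=(-31.1605,-14.1841) T_B=(-11.1153,-10.9032) sweep=101.8154

bisector direction at 279.2954° = (0.161525,-0.986869)
center distance |VC| = r/sin(θ/2) = 13.085353/sin(39.0923°) = 20.751577
C = V + |VC|·bis = (-19.8051,-20.6866)
T_A = V + ((C−V)·d_A)·d_A = V + 16.1059·d_A = (-31.1605,-14.1841)
T_B = V + ((C−V)·d_B)·d_B = V + 16.1059·d_B = (-11.1153,-10.9032)
sweep = 180° − θ = 101.8154°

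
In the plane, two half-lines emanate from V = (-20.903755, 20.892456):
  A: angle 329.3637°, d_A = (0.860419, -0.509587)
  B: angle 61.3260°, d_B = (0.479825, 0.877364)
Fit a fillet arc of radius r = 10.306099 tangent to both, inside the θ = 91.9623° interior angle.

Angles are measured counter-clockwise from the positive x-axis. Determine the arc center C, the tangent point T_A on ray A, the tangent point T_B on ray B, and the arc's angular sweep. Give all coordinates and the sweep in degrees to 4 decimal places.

bisector direction at 15.3449° = (0.964351,0.264628)
center distance |VC| = r/sin(θ/2) = 10.306099/sin(45.9811°) = 14.331718
C = V + |VC|·bis = (-7.0830,24.6850)
T_A = V + ((C−V)·d_A)·d_A = V + 9.9590·d_A = (-12.3348,15.8175)
T_B = V + ((C−V)·d_B)·d_B = V + 9.9590·d_B = (-16.1252,29.6302)
sweep = 180° − θ = 88.0377°

center=(-7.0830,24.6850) T_A=(-12.3348,15.8175) T_B=(-16.1252,29.6302) sweep=88.0377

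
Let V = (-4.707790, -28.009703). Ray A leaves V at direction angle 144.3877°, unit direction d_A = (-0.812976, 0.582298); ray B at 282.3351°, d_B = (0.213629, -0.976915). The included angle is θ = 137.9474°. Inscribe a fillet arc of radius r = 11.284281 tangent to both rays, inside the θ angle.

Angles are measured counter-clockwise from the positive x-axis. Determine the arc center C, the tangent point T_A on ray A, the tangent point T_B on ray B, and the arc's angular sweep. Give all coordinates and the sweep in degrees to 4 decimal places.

center=(-14.8049,-34.6578) T_A=(-8.2341,-25.4839) T_B=(-3.7812,-32.2471) sweep=42.0526

bisector direction at 213.3614° = (-0.835219,-0.549918)
center distance |VC| = r/sin(θ/2) = 11.284281/sin(68.9737°) = 12.089233
C = V + |VC|·bis = (-14.8049,-34.6578)
T_A = V + ((C−V)·d_A)·d_A = V + 4.3376·d_A = (-8.2341,-25.4839)
T_B = V + ((C−V)·d_B)·d_B = V + 4.3376·d_B = (-3.7812,-32.2471)
sweep = 180° − θ = 42.0526°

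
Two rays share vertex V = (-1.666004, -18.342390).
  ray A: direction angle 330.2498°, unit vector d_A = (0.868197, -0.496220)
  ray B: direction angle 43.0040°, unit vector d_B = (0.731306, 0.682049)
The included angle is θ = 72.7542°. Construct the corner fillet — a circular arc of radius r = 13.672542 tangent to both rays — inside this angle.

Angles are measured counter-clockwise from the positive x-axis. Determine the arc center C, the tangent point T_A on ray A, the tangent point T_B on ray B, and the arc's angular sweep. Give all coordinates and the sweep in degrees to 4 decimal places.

bisector direction at 6.6269° = (0.993319,0.115404)
center distance |VC| = r/sin(θ/2) = 13.672542/sin(36.3771°) = 23.052787
C = V + |VC|·bis = (21.2328,-15.6820)
T_A = V + ((C−V)·d_A)·d_A = V + 18.5605·d_A = (14.4482,-27.5525)
T_B = V + ((C−V)·d_B)·d_B = V + 18.5605·d_B = (11.9074,-5.6832)
sweep = 180° − θ = 107.2458°

center=(21.2328,-15.6820) T_A=(14.4482,-27.5525) T_B=(11.9074,-5.6832) sweep=107.2458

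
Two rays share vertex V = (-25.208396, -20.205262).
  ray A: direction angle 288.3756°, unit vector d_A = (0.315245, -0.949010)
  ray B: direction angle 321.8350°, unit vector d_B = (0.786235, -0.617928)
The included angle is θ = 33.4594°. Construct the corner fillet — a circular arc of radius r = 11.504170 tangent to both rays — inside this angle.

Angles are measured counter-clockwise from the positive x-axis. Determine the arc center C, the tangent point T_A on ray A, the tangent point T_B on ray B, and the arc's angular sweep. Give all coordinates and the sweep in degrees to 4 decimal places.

bisector direction at 305.1053° = (0.575081,-0.818097)
center distance |VC| = r/sin(θ/2) = 11.504170/sin(16.7297°) = 39.964881
C = V + |VC|·bis = (-2.2254,-52.9004)
T_A = V + ((C−V)·d_A)·d_A = V + 38.2733·d_A = (-13.1429,-56.5270)
T_B = V + ((C−V)·d_B)·d_B = V + 38.2733·d_B = (4.8834,-43.8554)
sweep = 180° − θ = 146.5406°

center=(-2.2254,-52.9004) T_A=(-13.1429,-56.5270) T_B=(4.8834,-43.8554) sweep=146.5406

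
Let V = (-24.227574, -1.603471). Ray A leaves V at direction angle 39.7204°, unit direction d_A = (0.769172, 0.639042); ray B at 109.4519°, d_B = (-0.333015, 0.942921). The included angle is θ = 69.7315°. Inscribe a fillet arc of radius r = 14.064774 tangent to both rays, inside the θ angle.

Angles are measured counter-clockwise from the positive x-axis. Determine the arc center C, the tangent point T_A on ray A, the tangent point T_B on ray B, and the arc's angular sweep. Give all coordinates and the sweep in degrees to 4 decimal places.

center=(-17.6882,22.1152) T_A=(-8.7002,11.2969) T_B=(-30.9502,17.4314) sweep=110.2685

bisector direction at 74.5862° = (0.265789,0.964031)
center distance |VC| = r/sin(θ/2) = 14.064774/sin(34.8657°) = 24.603584
C = V + |VC|·bis = (-17.6882,22.1152)
T_A = V + ((C−V)·d_A)·d_A = V + 20.1871·d_A = (-8.7002,11.2969)
T_B = V + ((C−V)·d_B)·d_B = V + 20.1871·d_B = (-30.9502,17.4314)
sweep = 180° − θ = 110.2685°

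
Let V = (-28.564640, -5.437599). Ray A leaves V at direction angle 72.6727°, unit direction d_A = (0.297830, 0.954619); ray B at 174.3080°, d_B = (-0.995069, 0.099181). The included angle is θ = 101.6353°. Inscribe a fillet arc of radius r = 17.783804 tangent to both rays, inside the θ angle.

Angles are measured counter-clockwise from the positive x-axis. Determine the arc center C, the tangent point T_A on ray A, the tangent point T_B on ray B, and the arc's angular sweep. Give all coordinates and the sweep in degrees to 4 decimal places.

bisector direction at 123.4904° = (-0.551797,0.833979)
center distance |VC| = r/sin(θ/2) = 17.783804/sin(50.8177°) = 22.942725
C = V + |VC|·bis = (-41.2244,13.6961)
T_A = V + ((C−V)·d_A)·d_A = V + 14.4950·d_A = (-24.2476,8.3996)
T_B = V + ((C−V)·d_B)·d_B = V + 14.4950·d_B = (-42.9882,-4.0000)
sweep = 180° − θ = 78.3647°

center=(-41.2244,13.6961) T_A=(-24.2476,8.3996) T_B=(-42.9882,-4.0000) sweep=78.3647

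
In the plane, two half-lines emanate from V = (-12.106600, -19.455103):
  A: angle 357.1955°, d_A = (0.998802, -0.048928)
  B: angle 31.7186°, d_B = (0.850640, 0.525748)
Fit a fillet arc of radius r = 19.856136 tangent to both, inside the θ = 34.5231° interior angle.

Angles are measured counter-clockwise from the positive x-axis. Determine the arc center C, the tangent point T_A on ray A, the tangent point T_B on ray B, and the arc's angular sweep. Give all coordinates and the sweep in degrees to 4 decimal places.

center=(52.6901,-2.7493) T_A=(51.7186,-22.5817) T_B=(42.2508,14.1411) sweep=145.4769

bisector direction at 14.4570° = (0.968335,0.249654)
center distance |VC| = r/sin(θ/2) = 19.856136/sin(17.2615°) = 66.915588
C = V + |VC|·bis = (52.6901,-2.7493)
T_A = V + ((C−V)·d_A)·d_A = V + 63.9017·d_A = (51.7186,-22.5817)
T_B = V + ((C−V)·d_B)·d_B = V + 63.9017·d_B = (42.2508,14.1411)
sweep = 180° − θ = 145.4769°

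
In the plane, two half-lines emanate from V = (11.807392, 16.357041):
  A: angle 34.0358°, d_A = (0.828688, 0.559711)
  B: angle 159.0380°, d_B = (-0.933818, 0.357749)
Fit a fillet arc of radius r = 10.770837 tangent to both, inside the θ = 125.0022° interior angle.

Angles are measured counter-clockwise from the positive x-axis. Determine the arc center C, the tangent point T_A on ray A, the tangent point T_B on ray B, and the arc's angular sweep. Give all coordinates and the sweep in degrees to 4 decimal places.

bisector direction at 96.5369° = (-0.113843,0.993499)
center distance |VC| = r/sin(θ/2) = 10.770837/sin(62.5011°) = 12.142726
C = V + |VC|·bis = (10.4250,28.4208)
T_A = V + ((C−V)·d_A)·d_A = V + 5.6067·d_A = (16.4536,19.4952)
T_B = V + ((C−V)·d_B)·d_B = V + 5.6067·d_B = (6.5718,18.3628)
sweep = 180° − θ = 54.9978°

center=(10.4250,28.4208) T_A=(16.4536,19.4952) T_B=(6.5718,18.3628) sweep=54.9978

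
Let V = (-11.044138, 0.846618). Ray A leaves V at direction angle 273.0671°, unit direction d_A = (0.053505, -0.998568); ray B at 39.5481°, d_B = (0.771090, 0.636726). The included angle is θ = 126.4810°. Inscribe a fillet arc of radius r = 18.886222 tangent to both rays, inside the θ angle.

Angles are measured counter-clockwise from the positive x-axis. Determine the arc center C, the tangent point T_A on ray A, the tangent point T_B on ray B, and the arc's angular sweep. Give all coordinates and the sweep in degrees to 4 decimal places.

bisector direction at 336.3076° = (0.915716,-0.401826)
center distance |VC| = r/sin(θ/2) = 18.886222/sin(63.2405°) = 21.151451
C = V + |VC|·bis = (8.3246,-7.6526)
T_A = V + ((C−V)·d_A)·d_A = V + 9.5234·d_A = (-10.5346,-8.6631)
T_B = V + ((C−V)·d_B)·d_B = V + 9.5234·d_B = (-3.7008,6.9104)
sweep = 180° − θ = 53.5190°

center=(8.3246,-7.6526) T_A=(-10.5346,-8.6631) T_B=(-3.7008,6.9104) sweep=53.5190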